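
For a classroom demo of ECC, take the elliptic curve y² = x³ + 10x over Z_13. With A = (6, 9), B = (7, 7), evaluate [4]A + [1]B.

(7, 7)

First 4A:
Double-and-add on 4 = (100)₂. Start with A = (6, 9) for the leading 1-bit.
double: tangent at (6, 9): λ = (3·6² + 10)/(2·9) ≡ 1/5. 5⁻¹ ≡ 8 (mod 13), so λ ≡ 1·8 ≡ 8.
  x = λ² - 6 - 6 = 64 - 12 ≡ 0; y = λ·(6 - 0) - 9 ≡ 0. → (0, 0)
double: (0, 0) + (0, 0): same x and y₁ ≡ -y₂, so the sum is O.
4A = O.
Finally 4A + B:
O + (7, 7) = (7, 7) (identity).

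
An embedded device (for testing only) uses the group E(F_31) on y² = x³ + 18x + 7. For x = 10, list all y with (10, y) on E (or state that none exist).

3, 28

x³ + 18x + 7 = 1187 ≡ 9 (mod 31).
Square roots of 9 mod 31: 3 and 28 (since 3² = 9 ≡ 9).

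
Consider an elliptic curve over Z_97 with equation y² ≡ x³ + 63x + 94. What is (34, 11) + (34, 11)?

(60, 84)

tangent at (34, 11): λ = (3·34² + 63)/(2·11) ≡ 39/22. 22⁻¹ ≡ 75 (mod 97) since 22·75 = 1650 ≡ 1, so λ ≡ 39·75 ≡ 15.
  x = λ² - 34 - 34 = 225 - 68 ≡ 60; y = λ·(34 - 60) - 11 ≡ 84. → (60, 84)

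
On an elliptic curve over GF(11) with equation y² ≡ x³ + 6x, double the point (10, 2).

(5, 1)

tangent at (10, 2): λ = (3·10² + 6)/(2·2) ≡ 9/4. 4⁻¹ ≡ 3 (mod 11) since 4·3 = 12 ≡ 1, so λ ≡ 9·3 ≡ 5.
  x = λ² - 10 - 10 = 25 - 20 ≡ 5; y = λ·(10 - 5) - 2 ≡ 1. → (5, 1)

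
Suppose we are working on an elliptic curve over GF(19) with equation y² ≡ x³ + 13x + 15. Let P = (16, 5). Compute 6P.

(3, 10)

Repeated addition: build up to 6P.
2P: tangent at (16, 5): λ = (3·16² + 13)/(2·5) ≡ 2/10. 10⁻¹ ≡ 2 (mod 19), so λ ≡ 2·2 ≡ 4.
  x = λ² - 16 - 16 = 16 - 32 ≡ 3; y = λ·(16 - 3) - 5 ≡ 9. → (3, 9)
3P: (3, 9) + (16, 5). λ = (5 - 9)/(16 - 3) ≡ 15/13 mod 19. 13⁻¹ ≡ 3 (mod 19), so λ ≡ 7.
  x = λ² - 3 - 16 = 49 - 19 ≡ 11; y = λ·(3 - 11) - 9 ≡ 11. → (11, 11)
4P: (11, 11) + (16, 5). λ = (5 - 11)/(16 - 11) ≡ 13/5 mod 19. 5⁻¹ ≡ 4 (mod 19) since 5·4 = 20 ≡ 1, so λ ≡ 14.
  x = λ² - 11 - 16 = 196 - 27 ≡ 17; y = λ·(11 - 17) - 11 ≡ 0. → (17, 0)
5P: (17, 0) + (16, 5). λ = (5 - 0)/(16 - 17) ≡ 5/18 mod 19. 18⁻¹ ≡ 18 (mod 19) since 18·18 = 324 ≡ 1, so λ ≡ 14.
  x = λ² - 17 - 16 = 196 - 33 ≡ 11; y = λ·(17 - 11) - 0 ≡ 8. → (11, 8)
6P: (11, 8) + (16, 5). λ = (5 - 8)/(16 - 11) ≡ 16/5 mod 19. 5⁻¹ ≡ 4 (mod 19), so λ ≡ 7.
  x = λ² - 11 - 16 = 49 - 27 ≡ 3; y = λ·(11 - 3) - 8 ≡ 10. → (3, 10)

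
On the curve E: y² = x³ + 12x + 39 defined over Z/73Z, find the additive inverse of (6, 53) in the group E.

-(6, 53) = (6, -53 mod 73) = (6, 20).

(6, 20)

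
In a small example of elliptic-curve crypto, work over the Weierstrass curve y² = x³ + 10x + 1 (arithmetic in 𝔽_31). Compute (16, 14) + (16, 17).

The two points share x = 16 and their y-coordinates satisfy 14 + 17 ≡ 0 (mod 31), so they are inverses. Their sum is O.

O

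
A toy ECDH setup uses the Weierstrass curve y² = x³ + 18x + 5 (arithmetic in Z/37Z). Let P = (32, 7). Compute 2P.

tangent at (32, 7): λ = (3·32² + 18)/(2·7) ≡ 19/14. 14⁻¹ ≡ 8 (mod 37), so λ ≡ 19·8 ≡ 4.
  x = λ² - 32 - 32 = 16 - 64 ≡ 26; y = λ·(32 - 26) - 7 ≡ 17. → (26, 17)

(26, 17)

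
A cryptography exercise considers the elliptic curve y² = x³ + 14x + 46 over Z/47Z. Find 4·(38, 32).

(16, 29)

Write Q = (38, 32).
Double-and-add on 4 = (100)₂. Start with Q = (38, 32) for the leading 1-bit.
double: tangent at (38, 32): λ = (3·38² + 14)/(2·32) ≡ 22/17. 17⁻¹ ≡ 36 (mod 47) since 17·36 = 612 ≡ 1, so λ ≡ 22·36 ≡ 40.
  x = λ² - 38 - 38 = 1600 - 76 ≡ 20; y = λ·(38 - 20) - 32 ≡ 30. → (20, 30)
double: tangent at (20, 30): λ = (3·20² + 14)/(2·30) ≡ 39/13. 13⁻¹ ≡ 29 (mod 47), so λ ≡ 39·29 ≡ 3.
  x = λ² - 20 - 20 = 9 - 40 ≡ 16; y = λ·(20 - 16) - 30 ≡ 29. → (16, 29)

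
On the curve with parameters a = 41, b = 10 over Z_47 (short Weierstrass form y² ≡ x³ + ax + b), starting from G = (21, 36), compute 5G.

(19, 38)

Repeated addition: build up to 5G.
2G: tangent at (21, 36): λ = (3·21² + 41)/(2·36) ≡ 1/25. 25⁻¹ ≡ 32 (mod 47), so λ ≡ 1·32 ≡ 32.
  x = λ² - 21 - 21 = 1024 - 42 ≡ 42; y = λ·(21 - 42) - 36 ≡ 44. → (42, 44)
3G: (42, 44) + (21, 36). λ = (36 - 44)/(21 - 42) ≡ 39/26 mod 47. 26⁻¹ ≡ 38 (mod 47) since 26·38 = 988 ≡ 1, so λ ≡ 25.
  x = λ² - 42 - 21 = 625 - 63 ≡ 45; y = λ·(42 - 45) - 44 ≡ 22. → (45, 22)
4G: (45, 22) + (21, 36). λ = (36 - 22)/(21 - 45) ≡ 14/23 mod 47. 23⁻¹ ≡ 45 (mod 47) since 23·45 = 1035 ≡ 1, so λ ≡ 19.
  x = λ² - 45 - 21 = 361 - 66 ≡ 13; y = λ·(45 - 13) - 22 ≡ 22. → (13, 22)
5G: (13, 22) + (21, 36). λ = (36 - 22)/(21 - 13) ≡ 14/8 mod 47. 8⁻¹ ≡ 6 (mod 47), so λ ≡ 37.
  x = λ² - 13 - 21 = 1369 - 34 ≡ 19; y = λ·(13 - 19) - 22 ≡ 38. → (19, 38)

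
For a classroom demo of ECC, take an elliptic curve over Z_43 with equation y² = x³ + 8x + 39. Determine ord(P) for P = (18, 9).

2P: tangent at (18, 9): λ = (3·18² + 8)/(2·9) ≡ 34/18. 18⁻¹ ≡ 12 (mod 43) since 18·12 = 216 ≡ 1, so λ ≡ 34·12 ≡ 21.
  x = λ² - 18 - 18 = 441 - 36 ≡ 18; y = λ·(18 - 18) - 9 ≡ 34. → (18, 34)
3P: (18, 34) + (18, 9): same x and y₁ ≡ -y₂, so the sum is 𝒪.
3P = 𝒪, so the order is 3.

3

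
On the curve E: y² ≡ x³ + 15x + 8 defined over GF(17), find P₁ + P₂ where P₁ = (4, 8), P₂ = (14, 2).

(15, 2)

(4, 8) + (14, 2). λ = (2 - 8)/(14 - 4) ≡ 11/10 mod 17. 10⁻¹ ≡ 12 (mod 17), so λ ≡ 13.
  x = λ² - 4 - 14 = 169 - 18 ≡ 15; y = λ·(4 - 15) - 8 ≡ 2. → (15, 2)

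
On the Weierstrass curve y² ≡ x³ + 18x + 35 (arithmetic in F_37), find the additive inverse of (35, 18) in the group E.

(35, 19)

-(35, 18) = (35, -18 mod 37) = (35, 19).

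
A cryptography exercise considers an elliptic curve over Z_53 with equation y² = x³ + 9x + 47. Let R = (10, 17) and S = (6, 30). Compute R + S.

(31, 38)

(10, 17) + (6, 30). λ = (30 - 17)/(6 - 10) ≡ 13/49 mod 53. 49⁻¹ ≡ 13 (mod 53), so λ ≡ 10.
  x = λ² - 10 - 6 = 100 - 16 ≡ 31; y = λ·(10 - 31) - 17 ≡ 38. → (31, 38)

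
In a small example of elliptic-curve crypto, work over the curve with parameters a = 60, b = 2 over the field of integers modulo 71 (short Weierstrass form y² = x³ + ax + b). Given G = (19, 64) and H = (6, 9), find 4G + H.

(47, 43)

First 4G:
Double-and-add on 4 = (100)₂. Start with G = (19, 64) for the leading 1-bit.
double: tangent at (19, 64): λ = (3·19² + 60)/(2·64) ≡ 7/57. 57⁻¹ ≡ 5 (mod 71), so λ ≡ 7·5 ≡ 35.
  x = λ² - 19 - 19 = 1225 - 38 ≡ 51; y = λ·(19 - 51) - 64 ≡ 23. → (51, 23)
double: tangent at (51, 23): λ = (3·51² + 60)/(2·23) ≡ 53/46. 46⁻¹ ≡ 17 (mod 71) since 46·17 = 782 ≡ 1, so λ ≡ 53·17 ≡ 49.
  x = λ² - 51 - 51 = 2401 - 102 ≡ 27; y = λ·(51 - 27) - 23 ≡ 17. → (27, 17)
4G = (27, 17).
Finally 4G + H:
(27, 17) + (6, 9). λ = (9 - 17)/(6 - 27) ≡ 63/50 mod 71. 50⁻¹ ≡ 27 (mod 71) since 50·27 = 1350 ≡ 1, so λ ≡ 68.
  x = λ² - 27 - 6 = 4624 - 33 ≡ 47; y = λ·(27 - 47) - 17 ≡ 43. → (47, 43)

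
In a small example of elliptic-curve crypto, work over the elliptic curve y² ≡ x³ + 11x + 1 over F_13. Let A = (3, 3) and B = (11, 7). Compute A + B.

(3, 3) + (11, 7). λ = (7 - 3)/(11 - 3) ≡ 4/8 mod 13. 8⁻¹ ≡ 5 (mod 13), so λ ≡ 7.
  x = λ² - 3 - 11 = 49 - 14 ≡ 9; y = λ·(3 - 9) - 3 ≡ 7. → (9, 7)

(9, 7)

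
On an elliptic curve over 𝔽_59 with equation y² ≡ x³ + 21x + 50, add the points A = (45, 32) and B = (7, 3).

(45, 32) + (7, 3). λ = (3 - 32)/(7 - 45) ≡ 30/21 mod 59. 21⁻¹ ≡ 45 (mod 59) since 21·45 = 945 ≡ 1, so λ ≡ 52.
  x = λ² - 45 - 7 = 2704 - 52 ≡ 56; y = λ·(45 - 56) - 32 ≡ 45. → (56, 45)

(56, 45)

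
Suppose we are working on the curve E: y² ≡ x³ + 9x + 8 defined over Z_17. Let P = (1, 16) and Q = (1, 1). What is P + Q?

The two points share x = 1 and their y-coordinates satisfy 16 + 1 ≡ 0 (mod 17), so they are inverses. Their sum is O.

O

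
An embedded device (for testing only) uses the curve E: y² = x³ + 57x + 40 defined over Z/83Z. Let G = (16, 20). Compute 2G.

(16, 63)

tangent at (16, 20): λ = (3·16² + 57)/(2·20) ≡ 78/40. 40⁻¹ ≡ 27 (mod 83), so λ ≡ 78·27 ≡ 31.
  x = λ² - 16 - 16 = 961 - 32 ≡ 16; y = λ·(16 - 16) - 20 ≡ 63. → (16, 63)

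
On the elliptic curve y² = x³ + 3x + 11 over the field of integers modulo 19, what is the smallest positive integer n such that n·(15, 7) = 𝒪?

5

2P: tangent at (15, 7): λ = (3·15² + 3)/(2·7) ≡ 13/14. 14⁻¹ ≡ 15 (mod 19), so λ ≡ 13·15 ≡ 5.
  x = λ² - 15 - 15 = 25 - 30 ≡ 14; y = λ·(15 - 14) - 7 ≡ 17. → (14, 17)
3P: (14, 17) + (15, 7). λ = (7 - 17)/(15 - 14) ≡ 9/1 mod 19. 1⁻¹ ≡ 1 (mod 19), so λ ≡ 9.
  x = λ² - 14 - 15 = 81 - 29 ≡ 14; y = λ·(14 - 14) - 17 ≡ 2. → (14, 2)
4P: (14, 2) + (15, 7). λ = (7 - 2)/(15 - 14) ≡ 5/1 mod 19. 1⁻¹ ≡ 1 (mod 19) since 1·1 = 1 ≡ 1, so λ ≡ 5.
  x = λ² - 14 - 15 = 25 - 29 ≡ 15; y = λ·(14 - 15) - 2 ≡ 12. → (15, 12)
5P: (15, 12) + (15, 7): same x and y₁ ≡ -y₂, so the sum is 𝒪.
5P = 𝒪, so the order is 5.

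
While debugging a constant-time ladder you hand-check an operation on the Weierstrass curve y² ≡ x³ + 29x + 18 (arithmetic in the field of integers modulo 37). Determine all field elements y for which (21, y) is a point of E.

x³ + 29x + 18 = 9888 ≡ 9 (mod 37).
Square roots of 9 mod 37: 3 and 34 (since 3² = 9 ≡ 9).

3, 34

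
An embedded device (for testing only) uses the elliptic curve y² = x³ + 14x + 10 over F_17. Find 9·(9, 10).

(14, 14)

Write P = (9, 10).
Repeated addition: build up to 9P.
2P: tangent at (9, 10): λ = (3·9² + 14)/(2·10) ≡ 2/3. 3⁻¹ ≡ 6 (mod 17) since 3·6 = 18 ≡ 1, so λ ≡ 2·6 ≡ 12.
  x = λ² - 9 - 9 = 144 - 18 ≡ 7; y = λ·(9 - 7) - 10 ≡ 14. → (7, 14)
3P: (7, 14) + (9, 10). λ = (10 - 14)/(9 - 7) ≡ 13/2 mod 17. 2⁻¹ ≡ 9 (mod 17), so λ ≡ 15.
  x = λ² - 7 - 9 = 225 - 16 ≡ 5; y = λ·(7 - 5) - 14 ≡ 16. → (5, 16)
4P: (5, 16) + (9, 10). λ = (10 - 16)/(9 - 5) ≡ 11/4 mod 17. 4⁻¹ ≡ 13 (mod 17), so λ ≡ 7.
  x = λ² - 5 - 9 = 49 - 14 ≡ 1; y = λ·(5 - 1) - 16 ≡ 12. → (1, 12)
5P: (1, 12) + (9, 10). λ = (10 - 12)/(9 - 1) ≡ 15/8 mod 17. 8⁻¹ ≡ 15 (mod 17), so λ ≡ 4.
  x = λ² - 1 - 9 = 16 - 10 ≡ 6; y = λ·(1 - 6) - 12 ≡ 2. → (6, 2)
6P: (6, 2) + (9, 10). λ = (10 - 2)/(9 - 6) ≡ 8/3 mod 17. 3⁻¹ ≡ 6 (mod 17), so λ ≡ 14.
  x = λ² - 6 - 9 = 196 - 15 ≡ 11; y = λ·(6 - 11) - 2 ≡ 13. → (11, 13)
7P: (11, 13) + (9, 10). λ = (10 - 13)/(9 - 11) ≡ 14/15 mod 17. 15⁻¹ ≡ 8 (mod 17) since 15·8 = 120 ≡ 1, so λ ≡ 10.
  x = λ² - 11 - 9 = 100 - 20 ≡ 12; y = λ·(11 - 12) - 13 ≡ 11. → (12, 11)
8P: (12, 11) + (9, 10). λ = (10 - 11)/(9 - 12) ≡ 16/14 mod 17. 14⁻¹ ≡ 11 (mod 17), so λ ≡ 6.
  x = λ² - 12 - 9 = 36 - 21 ≡ 15; y = λ·(12 - 15) - 11 ≡ 5. → (15, 5)
9P: (15, 5) + (9, 10). λ = (10 - 5)/(9 - 15) ≡ 5/11 mod 17. 11⁻¹ ≡ 14 (mod 17) since 11·14 = 154 ≡ 1, so λ ≡ 2.
  x = λ² - 15 - 9 = 4 - 24 ≡ 14; y = λ·(15 - 14) - 5 ≡ 14. → (14, 14)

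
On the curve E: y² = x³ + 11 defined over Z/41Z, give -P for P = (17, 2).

-(17, 2) = (17, -2 mod 41) = (17, 39).

(17, 39)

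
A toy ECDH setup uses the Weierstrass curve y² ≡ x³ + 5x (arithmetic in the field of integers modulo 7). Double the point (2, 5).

(4, 0)

tangent at (2, 5): λ = (3·2² + 5)/(2·5) ≡ 3/3. 3⁻¹ ≡ 5 (mod 7), so λ ≡ 3·5 ≡ 1.
  x = λ² - 2 - 2 = 1 - 4 ≡ 4; y = λ·(2 - 4) - 5 ≡ 0. → (4, 0)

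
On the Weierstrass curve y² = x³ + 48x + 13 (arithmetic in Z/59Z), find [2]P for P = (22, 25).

tangent at (22, 25): λ = (3·22² + 48)/(2·25) ≡ 25/50. 50⁻¹ ≡ 13 (mod 59) since 50·13 = 650 ≡ 1, so λ ≡ 25·13 ≡ 30.
  x = λ² - 22 - 22 = 900 - 44 ≡ 30; y = λ·(22 - 30) - 25 ≡ 30. → (30, 30)

(30, 30)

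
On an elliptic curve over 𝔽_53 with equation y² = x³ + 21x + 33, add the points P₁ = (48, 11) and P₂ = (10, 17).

(10, 36)

(48, 11) + (10, 17). λ = (17 - 11)/(10 - 48) ≡ 6/15 mod 53. 15⁻¹ ≡ 46 (mod 53) since 15·46 = 690 ≡ 1, so λ ≡ 11.
  x = λ² - 48 - 10 = 121 - 58 ≡ 10; y = λ·(48 - 10) - 11 ≡ 36. → (10, 36)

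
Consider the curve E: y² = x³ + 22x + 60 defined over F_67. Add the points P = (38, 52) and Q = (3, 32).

(38, 52) + (3, 32). λ = (32 - 52)/(3 - 38) ≡ 47/32 mod 67. 32⁻¹ ≡ 44 (mod 67) since 32·44 = 1408 ≡ 1, so λ ≡ 58.
  x = λ² - 38 - 3 = 3364 - 41 ≡ 40; y = λ·(38 - 40) - 52 ≡ 33. → (40, 33)

(40, 33)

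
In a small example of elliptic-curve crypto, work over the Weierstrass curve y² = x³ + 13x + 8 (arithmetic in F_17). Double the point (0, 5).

(9, 2)

tangent at (0, 5): λ = (3·0² + 13)/(2·5) ≡ 13/10. 10⁻¹ ≡ 12 (mod 17) since 10·12 = 120 ≡ 1, so λ ≡ 13·12 ≡ 3.
  x = λ² - 0 - 0 = 9 - 0 ≡ 9; y = λ·(0 - 9) - 5 ≡ 2. → (9, 2)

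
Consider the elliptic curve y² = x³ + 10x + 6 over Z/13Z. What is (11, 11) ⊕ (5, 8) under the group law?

(11, 11) + (5, 8). λ = (8 - 11)/(5 - 11) ≡ 10/7 mod 13. 7⁻¹ ≡ 2 (mod 13) since 7·2 = 14 ≡ 1, so λ ≡ 7.
  x = λ² - 11 - 5 = 49 - 16 ≡ 7; y = λ·(11 - 7) - 11 ≡ 4. → (7, 4)

(7, 4)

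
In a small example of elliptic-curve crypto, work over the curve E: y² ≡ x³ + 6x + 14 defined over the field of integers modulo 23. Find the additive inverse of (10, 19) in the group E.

-(10, 19) = (10, -19 mod 23) = (10, 4).

(10, 4)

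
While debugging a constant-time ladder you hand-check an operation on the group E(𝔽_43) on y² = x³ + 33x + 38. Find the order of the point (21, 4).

2P: tangent at (21, 4): λ = (3·21² + 33)/(2·4) ≡ 23/8. 8⁻¹ ≡ 27 (mod 43) since 8·27 = 216 ≡ 1, so λ ≡ 23·27 ≡ 19.
  x = λ² - 21 - 21 = 361 - 42 ≡ 18; y = λ·(21 - 18) - 4 ≡ 10. → (18, 10)
3P: (18, 10) + (21, 4). λ = (4 - 10)/(21 - 18) ≡ 37/3 mod 43. 3⁻¹ ≡ 29 (mod 43) since 3·29 = 87 ≡ 1, so λ ≡ 41.
  x = λ² - 18 - 21 = 1681 - 39 ≡ 8; y = λ·(18 - 8) - 10 ≡ 13. → (8, 13)
4P: (8, 13) + (21, 4). λ = (4 - 13)/(21 - 8) ≡ 34/13 mod 43. 13⁻¹ ≡ 10 (mod 43), so λ ≡ 39.
  x = λ² - 8 - 21 = 1521 - 29 ≡ 30; y = λ·(8 - 30) - 13 ≡ 32. → (30, 32)
5P: (30, 32) + (21, 4). λ = (4 - 32)/(21 - 30) ≡ 15/34 mod 43. 34⁻¹ ≡ 19 (mod 43), so λ ≡ 27.
  x = λ² - 30 - 21 = 729 - 51 ≡ 33; y = λ·(30 - 33) - 32 ≡ 16. → (33, 16)
6P: (33, 16) + (21, 4). λ = (4 - 16)/(21 - 33) ≡ 31/31 mod 43. 31⁻¹ ≡ 25 (mod 43), so λ ≡ 1.
  x = λ² - 33 - 21 = 1 - 54 ≡ 33; y = λ·(33 - 33) - 16 ≡ 27. → (33, 27)
7P: (33, 27) + (21, 4). λ = (4 - 27)/(21 - 33) ≡ 20/31 mod 43. 31⁻¹ ≡ 25 (mod 43), so λ ≡ 27.
  x = λ² - 33 - 21 = 729 - 54 ≡ 30; y = λ·(33 - 30) - 27 ≡ 11. → (30, 11)
8P: (30, 11) + (21, 4). λ = (4 - 11)/(21 - 30) ≡ 36/34 mod 43. 34⁻¹ ≡ 19 (mod 43), so λ ≡ 39.
  x = λ² - 30 - 21 = 1521 - 51 ≡ 8; y = λ·(30 - 8) - 11 ≡ 30. → (8, 30)
9P: (8, 30) + (21, 4). λ = (4 - 30)/(21 - 8) ≡ 17/13 mod 43. 13⁻¹ ≡ 10 (mod 43), so λ ≡ 41.
  x = λ² - 8 - 21 = 1681 - 29 ≡ 18; y = λ·(8 - 18) - 30 ≡ 33. → (18, 33)
10P: (18, 33) + (21, 4). λ = (4 - 33)/(21 - 18) ≡ 14/3 mod 43. 3⁻¹ ≡ 29 (mod 43) since 3·29 = 87 ≡ 1, so λ ≡ 19.
  x = λ² - 18 - 21 = 361 - 39 ≡ 21; y = λ·(18 - 21) - 33 ≡ 39. → (21, 39)
11P: (21, 39) + (21, 4): same x and y₁ ≡ -y₂, so the sum is ∞.
11P = ∞, so the order is 11.

11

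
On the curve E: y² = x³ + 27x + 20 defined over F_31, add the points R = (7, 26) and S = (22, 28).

(7, 26) + (22, 28). λ = (28 - 26)/(22 - 7) ≡ 2/15 mod 31. 15⁻¹ ≡ 29 (mod 31) since 15·29 = 435 ≡ 1, so λ ≡ 27.
  x = λ² - 7 - 22 = 729 - 29 ≡ 18; y = λ·(7 - 18) - 26 ≡ 18. → (18, 18)

(18, 18)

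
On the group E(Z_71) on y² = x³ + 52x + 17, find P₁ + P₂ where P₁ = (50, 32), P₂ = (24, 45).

(50, 32) + (24, 45). λ = (45 - 32)/(24 - 50) ≡ 13/45 mod 71. 45⁻¹ ≡ 30 (mod 71), so λ ≡ 35.
  x = λ² - 50 - 24 = 1225 - 74 ≡ 15; y = λ·(50 - 15) - 32 ≡ 57. → (15, 57)

(15, 57)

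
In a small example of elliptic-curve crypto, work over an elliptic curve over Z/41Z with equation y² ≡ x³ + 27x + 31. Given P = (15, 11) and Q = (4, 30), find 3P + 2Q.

First 3P:
Repeated addition: build up to 3P.
2P: tangent at (15, 11): λ = (3·15² + 27)/(2·11) ≡ 5/22. 22⁻¹ ≡ 28 (mod 41), so λ ≡ 5·28 ≡ 17.
  x = λ² - 15 - 15 = 289 - 30 ≡ 13; y = λ·(15 - 13) - 11 ≡ 23. → (13, 23)
3P: (13, 23) + (15, 11). λ = (11 - 23)/(15 - 13) ≡ 29/2 mod 41. 2⁻¹ ≡ 21 (mod 41) since 2·21 = 42 ≡ 1, so λ ≡ 35.
  x = λ² - 13 - 15 = 1225 - 28 ≡ 8; y = λ·(13 - 8) - 23 ≡ 29. → (8, 29)
3P = (8, 29).
Next 2Q:
Repeated addition: build up to 2Q.
2Q: tangent at (4, 30): λ = (3·4² + 27)/(2·30) ≡ 34/19. 19⁻¹ ≡ 13 (mod 41), so λ ≡ 34·13 ≡ 32.
  x = λ² - 4 - 4 = 1024 - 8 ≡ 32; y = λ·(4 - 32) - 30 ≡ 17. → (32, 17)
2Q = (32, 17).
Finally 3P + 2Q:
(8, 29) + (32, 17). λ = (17 - 29)/(32 - 8) ≡ 29/24 mod 41. 24⁻¹ ≡ 12 (mod 41), so λ ≡ 20.
  x = λ² - 8 - 32 = 400 - 40 ≡ 32; y = λ·(8 - 32) - 29 ≡ 24. → (32, 24)

(32, 24)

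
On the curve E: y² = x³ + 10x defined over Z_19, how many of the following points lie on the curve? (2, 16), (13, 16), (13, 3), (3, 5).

3

(2, 16): 16² ≡ 9, rhs ≡ 9 → on.
(13, 16): 16² ≡ 9, rhs ≡ 9 → on.
(13, 3): 3² ≡ 9, rhs ≡ 9 → on.
(3, 5): 5² ≡ 6, rhs ≡ 0 → off.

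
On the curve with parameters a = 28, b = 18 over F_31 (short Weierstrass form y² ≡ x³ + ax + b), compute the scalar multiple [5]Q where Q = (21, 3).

Double-and-add on 5 = (101)₂. Start with Q = (21, 3) for the leading 1-bit.
double: tangent at (21, 3): λ = (3·21² + 28)/(2·3) ≡ 18/6. 6⁻¹ ≡ 26 (mod 31) since 6·26 = 156 ≡ 1, so λ ≡ 18·26 ≡ 3.
  x = λ² - 21 - 21 = 9 - 42 ≡ 29; y = λ·(21 - 29) - 3 ≡ 4. → (29, 4)
double: tangent at (29, 4): λ = (3·29² + 28)/(2·4) ≡ 9/8. 8⁻¹ ≡ 4 (mod 31), so λ ≡ 9·4 ≡ 5.
  x = λ² - 29 - 29 = 25 - 58 ≡ 29; y = λ·(29 - 29) - 4 ≡ 27. → (29, 27)
add Q: (29, 27) + (21, 3). λ = (3 - 27)/(21 - 29) ≡ 7/23 mod 31. 23⁻¹ ≡ 27 (mod 31), so λ ≡ 3.
  x = λ² - 29 - 21 = 9 - 50 ≡ 21; y = λ·(29 - 21) - 27 ≡ 28. → (21, 28)

(21, 28)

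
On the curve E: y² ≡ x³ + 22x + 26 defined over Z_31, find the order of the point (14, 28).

9

2P: tangent at (14, 28): λ = (3·14² + 22)/(2·28) ≡ 21/25. 25⁻¹ ≡ 5 (mod 31) since 25·5 = 125 ≡ 1, so λ ≡ 21·5 ≡ 12.
  x = λ² - 14 - 14 = 144 - 28 ≡ 23; y = λ·(14 - 23) - 28 ≡ 19. → (23, 19)
3P: (23, 19) + (14, 28). λ = (28 - 19)/(14 - 23) ≡ 9/22 mod 31. 22⁻¹ ≡ 24 (mod 31), so λ ≡ 30.
  x = λ² - 23 - 14 = 900 - 37 ≡ 26; y = λ·(23 - 26) - 19 ≡ 15. → (26, 15)
4P: (26, 15) + (14, 28). λ = (28 - 15)/(14 - 26) ≡ 13/19 mod 31. 19⁻¹ ≡ 18 (mod 31) since 19·18 = 342 ≡ 1, so λ ≡ 17.
  x = λ² - 26 - 14 = 289 - 40 ≡ 1; y = λ·(26 - 1) - 15 ≡ 7. → (1, 7)
5P: (1, 7) + (14, 28). λ = (28 - 7)/(14 - 1) ≡ 21/13 mod 31. 13⁻¹ ≡ 12 (mod 31), so λ ≡ 4.
  x = λ² - 1 - 14 = 16 - 15 ≡ 1; y = λ·(1 - 1) - 7 ≡ 24. → (1, 24)
6P: (1, 24) + (14, 28). λ = (28 - 24)/(14 - 1) ≡ 4/13 mod 31. 13⁻¹ ≡ 12 (mod 31) since 13·12 = 156 ≡ 1, so λ ≡ 17.
  x = λ² - 1 - 14 = 289 - 15 ≡ 26; y = λ·(1 - 26) - 24 ≡ 16. → (26, 16)
7P: (26, 16) + (14, 28). λ = (28 - 16)/(14 - 26) ≡ 12/19 mod 31. 19⁻¹ ≡ 18 (mod 31) since 19·18 = 342 ≡ 1, so λ ≡ 30.
  x = λ² - 26 - 14 = 900 - 40 ≡ 23; y = λ·(26 - 23) - 16 ≡ 12. → (23, 12)
8P: (23, 12) + (14, 28). λ = (28 - 12)/(14 - 23) ≡ 16/22 mod 31. 22⁻¹ ≡ 24 (mod 31) since 22·24 = 528 ≡ 1, so λ ≡ 12.
  x = λ² - 23 - 14 = 144 - 37 ≡ 14; y = λ·(23 - 14) - 12 ≡ 3. → (14, 3)
9P: (14, 3) + (14, 28): same x and y₁ ≡ -y₂, so the sum is O.
9P = O, so the order is 9.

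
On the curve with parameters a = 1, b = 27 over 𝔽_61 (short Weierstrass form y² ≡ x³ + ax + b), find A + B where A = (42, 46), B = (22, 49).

(17, 57)

(42, 46) + (22, 49). λ = (49 - 46)/(22 - 42) ≡ 3/41 mod 61. 41⁻¹ ≡ 3 (mod 61), so λ ≡ 9.
  x = λ² - 42 - 22 = 81 - 64 ≡ 17; y = λ·(42 - 17) - 46 ≡ 57. → (17, 57)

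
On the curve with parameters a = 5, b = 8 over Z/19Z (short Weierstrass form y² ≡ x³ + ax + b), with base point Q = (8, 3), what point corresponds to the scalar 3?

(11, 11)

Repeated addition: build up to 3Q.
2Q: tangent at (8, 3): λ = (3·8² + 5)/(2·3) ≡ 7/6. 6⁻¹ ≡ 16 (mod 19), so λ ≡ 7·16 ≡ 17.
  x = λ² - 8 - 8 = 289 - 16 ≡ 7; y = λ·(8 - 7) - 3 ≡ 14. → (7, 14)
3Q: (7, 14) + (8, 3). λ = (3 - 14)/(8 - 7) ≡ 8/1 mod 19. 1⁻¹ ≡ 1 (mod 19) since 1·1 = 1 ≡ 1, so λ ≡ 8.
  x = λ² - 7 - 8 = 64 - 15 ≡ 11; y = λ·(7 - 11) - 14 ≡ 11. → (11, 11)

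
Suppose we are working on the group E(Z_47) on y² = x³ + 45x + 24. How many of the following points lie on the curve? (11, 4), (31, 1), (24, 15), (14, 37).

0

(11, 4): 4² ≡ 16, rhs ≡ 17 → off.
(31, 1): 1² ≡ 1, rhs ≡ 2 → off.
(24, 15): 15² ≡ 37, rhs ≡ 29 → off.
(14, 37): 37² ≡ 6, rhs ≡ 14 → off.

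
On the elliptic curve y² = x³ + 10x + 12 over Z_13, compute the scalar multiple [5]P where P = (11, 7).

(0, 8)

Repeated addition: build up to 5P.
2P: tangent at (11, 7): λ = (3·11² + 10)/(2·7) ≡ 9/1. 1⁻¹ ≡ 1 (mod 13), so λ ≡ 9·1 ≡ 9.
  x = λ² - 11 - 11 = 81 - 22 ≡ 7; y = λ·(11 - 7) - 7 ≡ 3. → (7, 3)
3P: (7, 3) + (11, 7). λ = (7 - 3)/(11 - 7) ≡ 4/4 mod 13. 4⁻¹ ≡ 10 (mod 13), so λ ≡ 1.
  x = λ² - 7 - 11 = 1 - 18 ≡ 9; y = λ·(7 - 9) - 3 ≡ 8. → (9, 8)
4P: (9, 8) + (11, 7). λ = (7 - 8)/(11 - 9) ≡ 12/2 mod 13. 2⁻¹ ≡ 7 (mod 13), so λ ≡ 6.
  x = λ² - 9 - 11 = 36 - 20 ≡ 3; y = λ·(9 - 3) - 8 ≡ 2. → (3, 2)
5P: (3, 2) + (11, 7). λ = (7 - 2)/(11 - 3) ≡ 5/8 mod 13. 8⁻¹ ≡ 5 (mod 13) since 8·5 = 40 ≡ 1, so λ ≡ 12.
  x = λ² - 3 - 11 = 144 - 14 ≡ 0; y = λ·(3 - 0) - 2 ≡ 8. → (0, 8)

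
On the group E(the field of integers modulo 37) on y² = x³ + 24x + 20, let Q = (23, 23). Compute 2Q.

tangent at (23, 23): λ = (3·23² + 24)/(2·23) ≡ 20/9. 9⁻¹ ≡ 33 (mod 37), so λ ≡ 20·33 ≡ 31.
  x = λ² - 23 - 23 = 961 - 46 ≡ 27; y = λ·(23 - 27) - 23 ≡ 1. → (27, 1)

(27, 1)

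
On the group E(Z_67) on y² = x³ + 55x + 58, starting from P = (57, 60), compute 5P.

Double-and-add on 5 = (101)₂. Start with P = (57, 60) for the leading 1-bit.
double: tangent at (57, 60): λ = (3·57² + 55)/(2·60) ≡ 20/53. 53⁻¹ ≡ 43 (mod 67), so λ ≡ 20·43 ≡ 56.
  x = λ² - 57 - 57 = 3136 - 114 ≡ 7; y = λ·(57 - 7) - 60 ≡ 60. → (7, 60)
double: tangent at (7, 60): λ = (3·7² + 55)/(2·60) ≡ 1/53. 53⁻¹ ≡ 43 (mod 67), so λ ≡ 1·43 ≡ 43.
  x = λ² - 7 - 7 = 1849 - 14 ≡ 26; y = λ·(7 - 26) - 60 ≡ 61. → (26, 61)
add P: (26, 61) + (57, 60). λ = (60 - 61)/(57 - 26) ≡ 66/31 mod 67. 31⁻¹ ≡ 13 (mod 67), so λ ≡ 54.
  x = λ² - 26 - 57 = 2916 - 83 ≡ 19; y = λ·(26 - 19) - 61 ≡ 49. → (19, 49)

(19, 49)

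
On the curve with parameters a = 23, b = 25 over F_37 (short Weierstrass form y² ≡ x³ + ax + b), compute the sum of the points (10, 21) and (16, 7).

(10, 21) + (16, 7). λ = (7 - 21)/(16 - 10) ≡ 23/6 mod 37. 6⁻¹ ≡ 31 (mod 37) since 6·31 = 186 ≡ 1, so λ ≡ 10.
  x = λ² - 10 - 16 = 100 - 26 ≡ 0; y = λ·(10 - 0) - 21 ≡ 5. → (0, 5)

(0, 5)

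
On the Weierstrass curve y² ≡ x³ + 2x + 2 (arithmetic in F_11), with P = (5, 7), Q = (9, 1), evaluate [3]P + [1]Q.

First 3P:
Repeated addition: build up to 3P.
2P: tangent at (5, 7): λ = (3·5² + 2)/(2·7) ≡ 0/3. 3⁻¹ ≡ 4 (mod 11) since 3·4 = 12 ≡ 1, so λ ≡ 0·4 ≡ 0.
  x = λ² - 5 - 5 = 0 - 10 ≡ 1; y = λ·(5 - 1) - 7 ≡ 4. → (1, 4)
3P: (1, 4) + (5, 7). λ = (7 - 4)/(5 - 1) ≡ 3/4 mod 11. 4⁻¹ ≡ 3 (mod 11), so λ ≡ 9.
  x = λ² - 1 - 5 = 81 - 6 ≡ 9; y = λ·(1 - 9) - 4 ≡ 1. → (9, 1)
3P = (9, 1).
Finally 3P + Q:
tangent at (9, 1): λ = (3·9² + 2)/(2·1) ≡ 3/2. 2⁻¹ ≡ 6 (mod 11) since 2·6 = 12 ≡ 1, so λ ≡ 3·6 ≡ 7.
  x = λ² - 9 - 9 = 49 - 18 ≡ 9; y = λ·(9 - 9) - 1 ≡ 10. → (9, 10)

(9, 10)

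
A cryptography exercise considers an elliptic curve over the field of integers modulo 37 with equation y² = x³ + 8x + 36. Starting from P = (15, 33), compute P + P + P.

Repeated addition: build up to 3P.
2P: tangent at (15, 33): λ = (3·15² + 8)/(2·33) ≡ 17/29. 29⁻¹ ≡ 23 (mod 37), so λ ≡ 17·23 ≡ 21.
  x = λ² - 15 - 15 = 441 - 30 ≡ 4; y = λ·(15 - 4) - 33 ≡ 13. → (4, 13)
3P: (4, 13) + (15, 33). λ = (33 - 13)/(15 - 4) ≡ 20/11 mod 37. 11⁻¹ ≡ 27 (mod 37) since 11·27 = 297 ≡ 1, so λ ≡ 22.
  x = λ² - 4 - 15 = 484 - 19 ≡ 21; y = λ·(4 - 21) - 13 ≡ 20. → (21, 20)

(21, 20)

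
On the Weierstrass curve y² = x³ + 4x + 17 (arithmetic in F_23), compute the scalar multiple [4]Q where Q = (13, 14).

(22, 14)

Repeated addition: build up to 4Q.
2Q: tangent at (13, 14): λ = (3·13² + 4)/(2·14) ≡ 5/5. 5⁻¹ ≡ 14 (mod 23) since 5·14 = 70 ≡ 1, so λ ≡ 5·14 ≡ 1.
  x = λ² - 13 - 13 = 1 - 26 ≡ 21; y = λ·(13 - 21) - 14 ≡ 1. → (21, 1)
3Q: (21, 1) + (13, 14). λ = (14 - 1)/(13 - 21) ≡ 13/15 mod 23. 15⁻¹ ≡ 20 (mod 23) since 15·20 = 300 ≡ 1, so λ ≡ 7.
  x = λ² - 21 - 13 = 49 - 34 ≡ 15; y = λ·(21 - 15) - 1 ≡ 18. → (15, 18)
4Q: (15, 18) + (13, 14). λ = (14 - 18)/(13 - 15) ≡ 19/21 mod 23. 21⁻¹ ≡ 11 (mod 23) since 21·11 = 231 ≡ 1, so λ ≡ 2.
  x = λ² - 15 - 13 = 4 - 28 ≡ 22; y = λ·(15 - 22) - 18 ≡ 14. → (22, 14)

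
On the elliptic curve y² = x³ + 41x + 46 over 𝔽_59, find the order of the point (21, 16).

2P: tangent at (21, 16): λ = (3·21² + 41)/(2·16) ≡ 7/32. 32⁻¹ ≡ 24 (mod 59), so λ ≡ 7·24 ≡ 50.
  x = λ² - 21 - 21 = 2500 - 42 ≡ 39; y = λ·(21 - 39) - 16 ≡ 28. → (39, 28)
3P: (39, 28) + (21, 16). λ = (16 - 28)/(21 - 39) ≡ 47/41 mod 59. 41⁻¹ ≡ 36 (mod 59), so λ ≡ 40.
  x = λ² - 39 - 21 = 1600 - 60 ≡ 6; y = λ·(39 - 6) - 28 ≡ 53. → (6, 53)
4P: (6, 53) + (21, 16). λ = (16 - 53)/(21 - 6) ≡ 22/15 mod 59. 15⁻¹ ≡ 4 (mod 59), so λ ≡ 29.
  x = λ² - 6 - 21 = 841 - 27 ≡ 47; y = λ·(6 - 47) - 53 ≡ 56. → (47, 56)
5P: (47, 56) + (21, 16). λ = (16 - 56)/(21 - 47) ≡ 19/33 mod 59. 33⁻¹ ≡ 34 (mod 59), so λ ≡ 56.
  x = λ² - 47 - 21 = 3136 - 68 ≡ 0; y = λ·(47 - 0) - 56 ≡ 39. → (0, 39)
6P: (0, 39) + (21, 16). λ = (16 - 39)/(21 - 0) ≡ 36/21 mod 59. 21⁻¹ ≡ 45 (mod 59) since 21·45 = 945 ≡ 1, so λ ≡ 27.
  x = λ² - 0 - 21 = 729 - 21 ≡ 0; y = λ·(0 - 0) - 39 ≡ 20. → (0, 20)
7P: (0, 20) + (21, 16). λ = (16 - 20)/(21 - 0) ≡ 55/21 mod 59. 21⁻¹ ≡ 45 (mod 59) since 21·45 = 945 ≡ 1, so λ ≡ 56.
  x = λ² - 0 - 21 = 3136 - 21 ≡ 47; y = λ·(0 - 47) - 20 ≡ 3. → (47, 3)
8P: (47, 3) + (21, 16). λ = (16 - 3)/(21 - 47) ≡ 13/33 mod 59. 33⁻¹ ≡ 34 (mod 59) since 33·34 = 1122 ≡ 1, so λ ≡ 29.
  x = λ² - 47 - 21 = 841 - 68 ≡ 6; y = λ·(47 - 6) - 3 ≡ 6. → (6, 6)
9P: (6, 6) + (21, 16). λ = (16 - 6)/(21 - 6) ≡ 10/15 mod 59. 15⁻¹ ≡ 4 (mod 59), so λ ≡ 40.
  x = λ² - 6 - 21 = 1600 - 27 ≡ 39; y = λ·(6 - 39) - 6 ≡ 31. → (39, 31)
10P: (39, 31) + (21, 16). λ = (16 - 31)/(21 - 39) ≡ 44/41 mod 59. 41⁻¹ ≡ 36 (mod 59), so λ ≡ 50.
  x = λ² - 39 - 21 = 2500 - 60 ≡ 21; y = λ·(39 - 21) - 31 ≡ 43. → (21, 43)
11P: (21, 43) + (21, 16): same x and y₁ ≡ -y₂, so the sum is ∞.
11P = ∞, so the order is 11.

11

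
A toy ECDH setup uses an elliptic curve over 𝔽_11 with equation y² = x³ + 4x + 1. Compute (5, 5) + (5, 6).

The two points share x = 5 and their y-coordinates satisfy 5 + 6 ≡ 0 (mod 11), so they are inverses. Their sum is the point at infinity.

O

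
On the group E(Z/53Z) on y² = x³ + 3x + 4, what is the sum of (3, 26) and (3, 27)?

O

The two points share x = 3 and their y-coordinates satisfy 26 + 27 ≡ 0 (mod 53), so they are inverses. Their sum is the point at infinity.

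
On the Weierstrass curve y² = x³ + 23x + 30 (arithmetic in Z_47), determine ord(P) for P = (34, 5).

2P: tangent at (34, 5): λ = (3·34² + 23)/(2·5) ≡ 13/10. 10⁻¹ ≡ 33 (mod 47) since 10·33 = 330 ≡ 1, so λ ≡ 13·33 ≡ 6.
  x = λ² - 34 - 34 = 36 - 68 ≡ 15; y = λ·(34 - 15) - 5 ≡ 15. → (15, 15)
3P: (15, 15) + (34, 5). λ = (5 - 15)/(34 - 15) ≡ 37/19 mod 47. 19⁻¹ ≡ 5 (mod 47) since 19·5 = 95 ≡ 1, so λ ≡ 44.
  x = λ² - 15 - 34 = 1936 - 49 ≡ 7; y = λ·(15 - 7) - 15 ≡ 8. → (7, 8)
4P: (7, 8) + (34, 5). λ = (5 - 8)/(34 - 7) ≡ 44/27 mod 47. 27⁻¹ ≡ 7 (mod 47), so λ ≡ 26.
  x = λ² - 7 - 34 = 676 - 41 ≡ 24; y = λ·(7 - 24) - 8 ≡ 20. → (24, 20)
5P: (24, 20) + (34, 5). λ = (5 - 20)/(34 - 24) ≡ 32/10 mod 47. 10⁻¹ ≡ 33 (mod 47) since 10·33 = 330 ≡ 1, so λ ≡ 22.
  x = λ² - 24 - 34 = 484 - 58 ≡ 3; y = λ·(24 - 3) - 20 ≡ 19. → (3, 19)
6P: (3, 19) + (34, 5). λ = (5 - 19)/(34 - 3) ≡ 33/31 mod 47. 31⁻¹ ≡ 44 (mod 47) since 31·44 = 1364 ≡ 1, so λ ≡ 42.
  x = λ² - 3 - 34 = 1764 - 37 ≡ 35; y = λ·(3 - 35) - 19 ≡ 0. → (35, 0)
7P: (35, 0) + (34, 5). λ = (5 - 0)/(34 - 35) ≡ 5/46 mod 47. 46⁻¹ ≡ 46 (mod 47) since 46·46 = 2116 ≡ 1, so λ ≡ 42.
  x = λ² - 35 - 34 = 1764 - 69 ≡ 3; y = λ·(35 - 3) - 0 ≡ 28. → (3, 28)
8P: (3, 28) + (34, 5). λ = (5 - 28)/(34 - 3) ≡ 24/31 mod 47. 31⁻¹ ≡ 44 (mod 47) since 31·44 = 1364 ≡ 1, so λ ≡ 22.
  x = λ² - 3 - 34 = 484 - 37 ≡ 24; y = λ·(3 - 24) - 28 ≡ 27. → (24, 27)
9P: (24, 27) + (34, 5). λ = (5 - 27)/(34 - 24) ≡ 25/10 mod 47. 10⁻¹ ≡ 33 (mod 47), so λ ≡ 26.
  x = λ² - 24 - 34 = 676 - 58 ≡ 7; y = λ·(24 - 7) - 27 ≡ 39. → (7, 39)
10P: (7, 39) + (34, 5). λ = (5 - 39)/(34 - 7) ≡ 13/27 mod 47. 27⁻¹ ≡ 7 (mod 47), so λ ≡ 44.
  x = λ² - 7 - 34 = 1936 - 41 ≡ 15; y = λ·(7 - 15) - 39 ≡ 32. → (15, 32)
11P: (15, 32) + (34, 5). λ = (5 - 32)/(34 - 15) ≡ 20/19 mod 47. 19⁻¹ ≡ 5 (mod 47), so λ ≡ 6.
  x = λ² - 15 - 34 = 36 - 49 ≡ 34; y = λ·(15 - 34) - 32 ≡ 42. → (34, 42)
12P: (34, 42) + (34, 5): same x and y₁ ≡ -y₂, so the sum is 𝒪.
12P = 𝒪, so the order is 12.

12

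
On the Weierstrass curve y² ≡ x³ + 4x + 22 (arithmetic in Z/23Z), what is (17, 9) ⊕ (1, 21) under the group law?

(17, 9) + (1, 21). λ = (21 - 9)/(1 - 17) ≡ 12/7 mod 23. 7⁻¹ ≡ 10 (mod 23), so λ ≡ 5.
  x = λ² - 17 - 1 = 25 - 18 ≡ 7; y = λ·(17 - 7) - 9 ≡ 18. → (7, 18)

(7, 18)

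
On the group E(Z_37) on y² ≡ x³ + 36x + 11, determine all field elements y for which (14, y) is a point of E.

15, 22

x³ + 36x + 11 = 3259 ≡ 3 (mod 37).
Square roots of 3 mod 37: 15 and 22 (since 15² = 225 ≡ 3).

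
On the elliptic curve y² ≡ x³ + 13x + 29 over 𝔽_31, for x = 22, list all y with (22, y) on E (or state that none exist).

x³ + 13x + 29 = 10963 ≡ 20 (mod 31).
Square roots of 20 mod 31: 12 and 19 (since 12² = 144 ≡ 20).

12, 19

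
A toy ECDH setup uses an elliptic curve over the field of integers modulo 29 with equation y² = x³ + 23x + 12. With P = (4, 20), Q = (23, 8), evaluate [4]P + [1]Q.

First 4P:
Double-and-add on 4 = (100)₂. Start with P = (4, 20) for the leading 1-bit.
double: tangent at (4, 20): λ = (3·4² + 23)/(2·20) ≡ 13/11. 11⁻¹ ≡ 8 (mod 29) since 11·8 = 88 ≡ 1, so λ ≡ 13·8 ≡ 17.
  x = λ² - 4 - 4 = 289 - 8 ≡ 20; y = λ·(4 - 20) - 20 ≡ 27. → (20, 27)
double: tangent at (20, 27): λ = (3·20² + 23)/(2·27) ≡ 5/25. 25⁻¹ ≡ 7 (mod 29) since 25·7 = 175 ≡ 1, so λ ≡ 5·7 ≡ 6.
  x = λ² - 20 - 20 = 36 - 40 ≡ 25; y = λ·(20 - 25) - 27 ≡ 1. → (25, 1)
4P = (25, 1).
Finally 4P + Q:
(25, 1) + (23, 8). λ = (8 - 1)/(23 - 25) ≡ 7/27 mod 29. 27⁻¹ ≡ 14 (mod 29) since 27·14 = 378 ≡ 1, so λ ≡ 11.
  x = λ² - 25 - 23 = 121 - 48 ≡ 15; y = λ·(25 - 15) - 1 ≡ 22. → (15, 22)

(15, 22)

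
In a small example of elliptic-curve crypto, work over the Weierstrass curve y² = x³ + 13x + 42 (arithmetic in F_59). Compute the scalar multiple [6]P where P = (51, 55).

(26, 16)

Repeated addition: build up to 6P.
2P: tangent at (51, 55): λ = (3·51² + 13)/(2·55) ≡ 28/51. 51⁻¹ ≡ 22 (mod 59), so λ ≡ 28·22 ≡ 26.
  x = λ² - 51 - 51 = 676 - 102 ≡ 43; y = λ·(51 - 43) - 55 ≡ 35. → (43, 35)
3P: (43, 35) + (51, 55). λ = (55 - 35)/(51 - 43) ≡ 20/8 mod 59. 8⁻¹ ≡ 37 (mod 59), so λ ≡ 32.
  x = λ² - 43 - 51 = 1024 - 94 ≡ 45; y = λ·(43 - 45) - 35 ≡ 19. → (45, 19)
4P: (45, 19) + (51, 55). λ = (55 - 19)/(51 - 45) ≡ 36/6 mod 59. 6⁻¹ ≡ 10 (mod 59), so λ ≡ 6.
  x = λ² - 45 - 51 = 36 - 96 ≡ 58; y = λ·(45 - 58) - 19 ≡ 21. → (58, 21)
5P: (58, 21) + (51, 55). λ = (55 - 21)/(51 - 58) ≡ 34/52 mod 59. 52⁻¹ ≡ 42 (mod 59) since 52·42 = 2184 ≡ 1, so λ ≡ 12.
  x = λ² - 58 - 51 = 144 - 109 ≡ 35; y = λ·(58 - 35) - 21 ≡ 19. → (35, 19)
6P: (35, 19) + (51, 55). λ = (55 - 19)/(51 - 35) ≡ 36/16 mod 59. 16⁻¹ ≡ 48 (mod 59), so λ ≡ 17.
  x = λ² - 35 - 51 = 289 - 86 ≡ 26; y = λ·(35 - 26) - 19 ≡ 16. → (26, 16)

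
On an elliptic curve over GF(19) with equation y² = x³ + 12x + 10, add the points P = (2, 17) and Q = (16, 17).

(1, 2)

(2, 17) + (16, 17). λ = (17 - 17)/(16 - 2) ≡ 0/14 mod 19. 14⁻¹ ≡ 15 (mod 19), so λ ≡ 0.
  x = λ² - 2 - 16 = 0 - 18 ≡ 1; y = λ·(2 - 1) - 17 ≡ 2. → (1, 2)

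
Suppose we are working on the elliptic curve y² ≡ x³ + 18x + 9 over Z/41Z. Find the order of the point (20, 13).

2P: tangent at (20, 13): λ = (3·20² + 18)/(2·13) ≡ 29/26. 26⁻¹ ≡ 30 (mod 41), so λ ≡ 29·30 ≡ 9.
  x = λ² - 20 - 20 = 81 - 40 ≡ 0; y = λ·(20 - 0) - 13 ≡ 3. → (0, 3)
3P: (0, 3) + (20, 13). λ = (13 - 3)/(20 - 0) ≡ 10/20 mod 41. 20⁻¹ ≡ 39 (mod 41), so λ ≡ 21.
  x = λ² - 0 - 20 = 441 - 20 ≡ 11; y = λ·(0 - 11) - 3 ≡ 12. → (11, 12)
4P: (11, 12) + (20, 13). λ = (13 - 12)/(20 - 11) ≡ 1/9 mod 41. 9⁻¹ ≡ 32 (mod 41), so λ ≡ 32.
  x = λ² - 11 - 20 = 1024 - 31 ≡ 9; y = λ·(11 - 9) - 12 ≡ 11. → (9, 11)
5P: (9, 11) + (20, 13). λ = (13 - 11)/(20 - 9) ≡ 2/11 mod 41. 11⁻¹ ≡ 15 (mod 41), so λ ≡ 30.
  x = λ² - 9 - 20 = 900 - 29 ≡ 10; y = λ·(9 - 10) - 11 ≡ 0. → (10, 0)
6P: (10, 0) + (20, 13). λ = (13 - 0)/(20 - 10) ≡ 13/10 mod 41. 10⁻¹ ≡ 37 (mod 41), so λ ≡ 30.
  x = λ² - 10 - 20 = 900 - 30 ≡ 9; y = λ·(10 - 9) - 0 ≡ 30. → (9, 30)
7P: (9, 30) + (20, 13). λ = (13 - 30)/(20 - 9) ≡ 24/11 mod 41. 11⁻¹ ≡ 15 (mod 41), so λ ≡ 32.
  x = λ² - 9 - 20 = 1024 - 29 ≡ 11; y = λ·(9 - 11) - 30 ≡ 29. → (11, 29)
8P: (11, 29) + (20, 13). λ = (13 - 29)/(20 - 11) ≡ 25/9 mod 41. 9⁻¹ ≡ 32 (mod 41), so λ ≡ 21.
  x = λ² - 11 - 20 = 441 - 31 ≡ 0; y = λ·(11 - 0) - 29 ≡ 38. → (0, 38)
9P: (0, 38) + (20, 13). λ = (13 - 38)/(20 - 0) ≡ 16/20 mod 41. 20⁻¹ ≡ 39 (mod 41), so λ ≡ 9.
  x = λ² - 0 - 20 = 81 - 20 ≡ 20; y = λ·(0 - 20) - 38 ≡ 28. → (20, 28)
10P: (20, 28) + (20, 13): same x and y₁ ≡ -y₂, so the sum is 𝒪.
10P = 𝒪, so the order is 10.

10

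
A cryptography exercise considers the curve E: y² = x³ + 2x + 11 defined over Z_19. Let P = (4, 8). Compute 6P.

(6, 7)

Double-and-add on 6 = (110)₂. Start with P = (4, 8) for the leading 1-bit.
double: tangent at (4, 8): λ = (3·4² + 2)/(2·8) ≡ 12/16. 16⁻¹ ≡ 6 (mod 19) since 16·6 = 96 ≡ 1, so λ ≡ 12·6 ≡ 15.
  x = λ² - 4 - 4 = 225 - 8 ≡ 8; y = λ·(4 - 8) - 8 ≡ 8. → (8, 8)
add P: (8, 8) + (4, 8). λ = (8 - 8)/(4 - 8) ≡ 0/15 mod 19. 15⁻¹ ≡ 14 (mod 19), so λ ≡ 0.
  x = λ² - 8 - 4 = 0 - 12 ≡ 7; y = λ·(8 - 7) - 8 ≡ 11. → (7, 11)
double: tangent at (7, 11): λ = (3·7² + 2)/(2·11) ≡ 16/3. 3⁻¹ ≡ 13 (mod 19) since 3·13 = 39 ≡ 1, so λ ≡ 16·13 ≡ 18.
  x = λ² - 7 - 7 = 324 - 14 ≡ 6; y = λ·(7 - 6) - 11 ≡ 7. → (6, 7)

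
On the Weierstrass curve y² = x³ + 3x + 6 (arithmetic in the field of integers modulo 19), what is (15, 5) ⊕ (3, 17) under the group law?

(15, 5) + (3, 17). λ = (17 - 5)/(3 - 15) ≡ 12/7 mod 19. 7⁻¹ ≡ 11 (mod 19) since 7·11 = 77 ≡ 1, so λ ≡ 18.
  x = λ² - 15 - 3 = 324 - 18 ≡ 2; y = λ·(15 - 2) - 5 ≡ 1. → (2, 1)

(2, 1)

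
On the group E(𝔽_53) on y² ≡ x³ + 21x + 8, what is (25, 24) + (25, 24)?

tangent at (25, 24): λ = (3·25² + 21)/(2·24) ≡ 41/48. 48⁻¹ ≡ 21 (mod 53), so λ ≡ 41·21 ≡ 13.
  x = λ² - 25 - 25 = 169 - 50 ≡ 13; y = λ·(25 - 13) - 24 ≡ 26. → (13, 26)

(13, 26)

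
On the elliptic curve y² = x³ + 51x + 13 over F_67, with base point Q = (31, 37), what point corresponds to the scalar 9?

Repeated addition: build up to 9Q.
2Q: tangent at (31, 37): λ = (3·31² + 51)/(2·37) ≡ 53/7. 7⁻¹ ≡ 48 (mod 67) since 7·48 = 336 ≡ 1, so λ ≡ 53·48 ≡ 65.
  x = λ² - 31 - 31 = 4225 - 62 ≡ 9; y = λ·(31 - 9) - 37 ≡ 53. → (9, 53)
3Q: (9, 53) + (31, 37). λ = (37 - 53)/(31 - 9) ≡ 51/22 mod 67. 22⁻¹ ≡ 64 (mod 67) since 22·64 = 1408 ≡ 1, so λ ≡ 48.
  x = λ² - 9 - 31 = 2304 - 40 ≡ 53; y = λ·(9 - 53) - 53 ≡ 46. → (53, 46)
4Q: (53, 46) + (31, 37). λ = (37 - 46)/(31 - 53) ≡ 58/45 mod 67. 45⁻¹ ≡ 3 (mod 67), so λ ≡ 40.
  x = λ² - 53 - 31 = 1600 - 84 ≡ 42; y = λ·(53 - 42) - 46 ≡ 59. → (42, 59)
5Q: (42, 59) + (31, 37). λ = (37 - 59)/(31 - 42) ≡ 45/56 mod 67. 56⁻¹ ≡ 6 (mod 67) since 56·6 = 336 ≡ 1, so λ ≡ 2.
  x = λ² - 42 - 31 = 4 - 73 ≡ 65; y = λ·(42 - 65) - 59 ≡ 29. → (65, 29)
6Q: (65, 29) + (31, 37). λ = (37 - 29)/(31 - 65) ≡ 8/33 mod 67. 33⁻¹ ≡ 65 (mod 67), so λ ≡ 51.
  x = λ² - 65 - 31 = 2601 - 96 ≡ 26; y = λ·(65 - 26) - 29 ≡ 17. → (26, 17)
7Q: (26, 17) + (31, 37). λ = (37 - 17)/(31 - 26) ≡ 20/5 mod 67. 5⁻¹ ≡ 27 (mod 67), so λ ≡ 4.
  x = λ² - 26 - 31 = 16 - 57 ≡ 26; y = λ·(26 - 26) - 17 ≡ 50. → (26, 50)
8Q: (26, 50) + (31, 37). λ = (37 - 50)/(31 - 26) ≡ 54/5 mod 67. 5⁻¹ ≡ 27 (mod 67), so λ ≡ 51.
  x = λ² - 26 - 31 = 2601 - 57 ≡ 65; y = λ·(26 - 65) - 50 ≡ 38. → (65, 38)
9Q: (65, 38) + (31, 37). λ = (37 - 38)/(31 - 65) ≡ 66/33 mod 67. 33⁻¹ ≡ 65 (mod 67) since 33·65 = 2145 ≡ 1, so λ ≡ 2.
  x = λ² - 65 - 31 = 4 - 96 ≡ 42; y = λ·(65 - 42) - 38 ≡ 8. → (42, 8)

(42, 8)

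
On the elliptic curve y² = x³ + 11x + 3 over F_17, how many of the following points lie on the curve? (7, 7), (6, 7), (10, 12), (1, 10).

3

(7, 7): 7² ≡ 15, rhs ≡ 15 → on.
(6, 7): 7² ≡ 15, rhs ≡ 13 → off.
(10, 12): 12² ≡ 8, rhs ≡ 8 → on.
(1, 10): 10² ≡ 15, rhs ≡ 15 → on.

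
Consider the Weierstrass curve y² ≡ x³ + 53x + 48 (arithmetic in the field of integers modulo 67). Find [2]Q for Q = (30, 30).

(5, 6)

tangent at (30, 30): λ = (3·30² + 53)/(2·30) ≡ 6/60. 60⁻¹ ≡ 19 (mod 67), so λ ≡ 6·19 ≡ 47.
  x = λ² - 30 - 30 = 2209 - 60 ≡ 5; y = λ·(30 - 5) - 30 ≡ 6. → (5, 6)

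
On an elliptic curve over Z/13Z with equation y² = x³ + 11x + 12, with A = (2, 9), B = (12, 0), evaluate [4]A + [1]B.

First 4A:
Repeated addition: build up to 4A.
2A: tangent at (2, 9): λ = (3·2² + 11)/(2·9) ≡ 10/5. 5⁻¹ ≡ 8 (mod 13), so λ ≡ 10·8 ≡ 2.
  x = λ² - 2 - 2 = 4 - 4 ≡ 0; y = λ·(2 - 0) - 9 ≡ 8. → (0, 8)
3A: (0, 8) + (2, 9). λ = (9 - 8)/(2 - 0) ≡ 1/2 mod 13. 2⁻¹ ≡ 7 (mod 13), so λ ≡ 7.
  x = λ² - 0 - 2 = 49 - 2 ≡ 8; y = λ·(0 - 8) - 8 ≡ 1. → (8, 1)
4A: (8, 1) + (2, 9). λ = (9 - 1)/(2 - 8) ≡ 8/7 mod 13. 7⁻¹ ≡ 2 (mod 13), so λ ≡ 3.
  x = λ² - 8 - 2 = 9 - 10 ≡ 12; y = λ·(8 - 12) - 1 ≡ 0. → (12, 0)
4A = (12, 0).
Finally 4A + B:
(12, 0) + (12, 0): same x and y₁ ≡ -y₂, so the sum is 𝒪.

O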